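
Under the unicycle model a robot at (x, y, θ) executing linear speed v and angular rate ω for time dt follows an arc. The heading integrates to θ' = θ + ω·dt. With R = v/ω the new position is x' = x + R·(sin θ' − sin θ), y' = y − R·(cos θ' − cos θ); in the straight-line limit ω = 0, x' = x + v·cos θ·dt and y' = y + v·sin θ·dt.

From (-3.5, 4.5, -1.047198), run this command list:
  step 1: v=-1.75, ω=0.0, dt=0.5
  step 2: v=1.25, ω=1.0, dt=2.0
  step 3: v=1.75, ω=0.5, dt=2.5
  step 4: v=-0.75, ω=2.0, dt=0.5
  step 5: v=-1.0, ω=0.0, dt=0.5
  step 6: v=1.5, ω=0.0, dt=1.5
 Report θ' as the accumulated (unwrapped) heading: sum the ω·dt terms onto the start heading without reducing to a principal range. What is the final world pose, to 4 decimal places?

step 1: θ'=-1.0472 (straight) → pose (-3.9375, 5.2578, -1.0472)
step 2: θ'=0.9528 (R=1.2500) → pose (-1.8362, 5.1585, 0.9528)
step 3: θ'=2.2028 (R=3.5000) → pose (-1.8649, 9.2541, 2.2028)
step 4: θ'=3.2028 (R=-0.3750) → pose (-1.5394, 9.1013, 3.2028)
step 5: θ'=3.2028 (straight) → pose (-1.0403, 9.1319, 3.2028)
step 6: θ'=3.2028 (straight) → pose (-3.2861, 8.9943, 3.2028)

(-3.2861, 8.9943, 3.2028)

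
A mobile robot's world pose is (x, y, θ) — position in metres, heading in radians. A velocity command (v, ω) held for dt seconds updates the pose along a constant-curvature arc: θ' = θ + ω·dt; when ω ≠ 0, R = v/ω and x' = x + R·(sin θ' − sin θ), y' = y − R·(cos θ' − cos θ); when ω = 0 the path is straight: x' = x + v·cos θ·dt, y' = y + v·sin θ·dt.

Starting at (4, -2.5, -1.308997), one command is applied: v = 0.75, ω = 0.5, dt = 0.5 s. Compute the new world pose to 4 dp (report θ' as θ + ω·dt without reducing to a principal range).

(4.1411, -2.8464, -1.0590)

θ' = -1.3090 + 0.5·0.5 = -1.0590
R = v/ω = 0.75/0.5 = 1.5000
x' = 4 + 1.5000·(sin -1.0590 − sin -1.3090) = 4.1411
y' = -2.5 − 1.5000·(cos -1.0590 − cos -1.3090) = -2.8464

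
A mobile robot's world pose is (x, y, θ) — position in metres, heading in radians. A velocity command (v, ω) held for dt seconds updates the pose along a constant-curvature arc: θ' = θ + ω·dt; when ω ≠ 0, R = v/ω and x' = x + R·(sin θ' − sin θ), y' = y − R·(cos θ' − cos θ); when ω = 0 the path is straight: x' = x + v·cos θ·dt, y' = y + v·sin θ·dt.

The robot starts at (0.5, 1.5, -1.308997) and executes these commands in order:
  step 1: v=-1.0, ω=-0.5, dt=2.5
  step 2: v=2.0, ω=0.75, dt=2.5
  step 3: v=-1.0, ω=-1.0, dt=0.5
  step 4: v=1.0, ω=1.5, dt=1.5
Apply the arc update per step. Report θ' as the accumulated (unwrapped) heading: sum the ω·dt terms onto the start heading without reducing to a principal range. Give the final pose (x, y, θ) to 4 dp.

step 1: θ'=-2.5590 (R=2.0000) → pose (1.3315, 3.6877, -2.5590)
step 2: θ'=-0.6840 (R=2.6667) → pose (1.1136, -0.6059, -0.6840)
step 3: θ'=-1.1840 (R=1.0000) → pose (0.8194, -0.2080, -1.1840)
step 4: θ'=1.0660 (R=0.6667) → pose (2.0203, -0.2790, 1.0660)

(2.0203, -0.2790, 1.0660)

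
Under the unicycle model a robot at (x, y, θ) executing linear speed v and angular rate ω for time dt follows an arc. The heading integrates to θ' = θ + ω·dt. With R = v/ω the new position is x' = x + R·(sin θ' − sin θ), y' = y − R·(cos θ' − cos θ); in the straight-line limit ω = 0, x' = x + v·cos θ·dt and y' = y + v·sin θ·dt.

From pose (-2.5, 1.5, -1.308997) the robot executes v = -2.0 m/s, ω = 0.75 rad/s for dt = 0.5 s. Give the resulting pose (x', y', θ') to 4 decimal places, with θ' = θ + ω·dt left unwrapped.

θ' = -1.3090 + 0.75·0.5 = -0.9340
R = v/ω = -2.0/0.75 = -2.6667
x' = -2.5 + -2.6667·(sin -0.9340 − sin -1.3090) = -2.9318
y' = 1.5 − -2.6667·(cos -0.9340 − cos -1.3090) = 2.3955

(-2.9318, 2.3955, -0.9340)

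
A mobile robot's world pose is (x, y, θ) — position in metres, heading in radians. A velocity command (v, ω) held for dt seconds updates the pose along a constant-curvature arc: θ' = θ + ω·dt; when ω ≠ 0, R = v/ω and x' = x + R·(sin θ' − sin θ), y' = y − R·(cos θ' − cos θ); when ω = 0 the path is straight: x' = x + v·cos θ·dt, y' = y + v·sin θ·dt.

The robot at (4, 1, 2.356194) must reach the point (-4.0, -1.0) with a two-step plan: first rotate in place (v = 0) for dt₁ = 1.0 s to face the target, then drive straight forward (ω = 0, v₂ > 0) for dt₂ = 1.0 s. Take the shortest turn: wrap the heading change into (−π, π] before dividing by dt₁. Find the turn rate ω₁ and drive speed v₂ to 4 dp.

heading to target = atan2(-1−1, -4−4) = -2.8966
Δθ = wrap(-2.8966 − 2.3562) = 1.0304; ω₁ = Δθ/dt₁ = 1.0304
distance = √((-4−4)² + (-1−1)²) = 8.2462; v₂ = distance/dt₂ = 8.2462

ω₁ = 1.0304, v₂ = 8.2462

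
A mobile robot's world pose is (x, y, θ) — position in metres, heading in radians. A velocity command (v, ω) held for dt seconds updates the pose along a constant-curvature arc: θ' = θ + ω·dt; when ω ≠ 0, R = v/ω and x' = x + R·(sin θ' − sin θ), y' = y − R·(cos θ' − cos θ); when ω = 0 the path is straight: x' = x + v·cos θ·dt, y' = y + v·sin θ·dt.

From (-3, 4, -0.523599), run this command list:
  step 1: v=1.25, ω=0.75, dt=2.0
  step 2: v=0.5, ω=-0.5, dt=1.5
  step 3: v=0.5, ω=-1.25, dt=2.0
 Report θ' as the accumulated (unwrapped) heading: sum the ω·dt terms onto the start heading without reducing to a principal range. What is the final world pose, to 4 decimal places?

(0.2132, 4.2762, -2.2736)

step 1: θ'=0.9764 (R=1.6667) → pose (-0.7859, 4.5100, 0.9764)
step 2: θ'=0.2264 (R=-1.0000) → pose (-0.1818, 4.9245, 0.2264)
step 3: θ'=-2.2736 (R=-0.4000) → pose (0.2132, 4.2762, -2.2736)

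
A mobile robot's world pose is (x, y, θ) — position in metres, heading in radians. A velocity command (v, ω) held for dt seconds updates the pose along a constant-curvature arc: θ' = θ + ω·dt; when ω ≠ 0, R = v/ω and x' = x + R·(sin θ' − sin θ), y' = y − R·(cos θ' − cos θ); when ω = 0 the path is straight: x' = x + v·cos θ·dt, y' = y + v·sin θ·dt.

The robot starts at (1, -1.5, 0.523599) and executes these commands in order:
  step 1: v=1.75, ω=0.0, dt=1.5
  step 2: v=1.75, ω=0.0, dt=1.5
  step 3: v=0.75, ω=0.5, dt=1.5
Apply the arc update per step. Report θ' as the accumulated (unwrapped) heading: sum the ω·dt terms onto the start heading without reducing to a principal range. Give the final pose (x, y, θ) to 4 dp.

step 1: θ'=0.5236 (straight) → pose (3.2733, -0.1875, 0.5236)
step 2: θ'=0.5236 (straight) → pose (5.5466, 1.1250, 0.5236)
step 3: θ'=1.2736 (R=1.5000) → pose (6.2309, 1.9848, 1.2736)

(6.2309, 1.9848, 1.2736)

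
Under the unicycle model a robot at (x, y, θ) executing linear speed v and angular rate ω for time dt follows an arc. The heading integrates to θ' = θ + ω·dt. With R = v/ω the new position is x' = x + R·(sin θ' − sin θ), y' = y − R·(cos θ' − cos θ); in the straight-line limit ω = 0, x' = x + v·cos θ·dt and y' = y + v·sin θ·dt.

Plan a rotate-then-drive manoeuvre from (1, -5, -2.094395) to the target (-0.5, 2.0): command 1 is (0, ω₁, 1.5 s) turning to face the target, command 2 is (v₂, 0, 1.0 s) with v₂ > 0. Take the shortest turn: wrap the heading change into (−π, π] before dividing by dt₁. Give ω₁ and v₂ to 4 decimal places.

ω₁ = -1.6046, v₂ = 7.1589

heading to target = atan2(2−-5, -0.5−1) = 1.7819
Δθ = wrap(1.7819 − -2.0944) = -2.4069; ω₁ = Δθ/dt₁ = -1.6046
distance = √((-0.5−1)² + (2−-5)²) = 7.1589; v₂ = distance/dt₂ = 7.1589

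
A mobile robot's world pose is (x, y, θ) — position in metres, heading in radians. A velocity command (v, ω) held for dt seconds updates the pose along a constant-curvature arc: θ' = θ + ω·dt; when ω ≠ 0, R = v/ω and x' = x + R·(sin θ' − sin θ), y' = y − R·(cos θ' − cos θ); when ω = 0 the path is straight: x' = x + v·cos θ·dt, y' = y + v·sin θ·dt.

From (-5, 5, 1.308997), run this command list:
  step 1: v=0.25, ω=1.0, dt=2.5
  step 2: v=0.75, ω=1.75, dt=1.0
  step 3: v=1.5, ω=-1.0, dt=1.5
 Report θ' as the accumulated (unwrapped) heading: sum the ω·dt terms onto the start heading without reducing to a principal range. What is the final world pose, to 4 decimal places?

step 1: θ'=3.8090 (R=0.2500) → pose (-5.3962, 5.2611, 3.8090)
step 2: θ'=5.5590 (R=0.4286) → pose (-5.4149, 4.6034, 5.5590)
step 3: θ'=4.0590 (R=-1.5000) → pose (-5.2176, 2.5681, 4.0590)

(-5.2176, 2.5681, 4.0590)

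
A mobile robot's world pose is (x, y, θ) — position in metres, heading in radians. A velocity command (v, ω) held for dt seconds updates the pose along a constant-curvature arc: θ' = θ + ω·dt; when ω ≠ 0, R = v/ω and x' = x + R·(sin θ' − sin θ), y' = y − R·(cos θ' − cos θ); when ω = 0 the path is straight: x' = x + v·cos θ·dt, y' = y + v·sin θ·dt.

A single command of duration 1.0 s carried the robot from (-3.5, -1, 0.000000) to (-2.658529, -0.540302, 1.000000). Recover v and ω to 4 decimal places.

v = 1.0000, ω = 1.0000

Δθ = 1.000000 − 0.000000 = 1.000000
ω = Δθ/dt = 1.000000/1.0 = 1.0000
R = Δx/(sin θ' − sin θ) = 1.0000
v = R·ω = 1.0000·1.0000 = 1.0000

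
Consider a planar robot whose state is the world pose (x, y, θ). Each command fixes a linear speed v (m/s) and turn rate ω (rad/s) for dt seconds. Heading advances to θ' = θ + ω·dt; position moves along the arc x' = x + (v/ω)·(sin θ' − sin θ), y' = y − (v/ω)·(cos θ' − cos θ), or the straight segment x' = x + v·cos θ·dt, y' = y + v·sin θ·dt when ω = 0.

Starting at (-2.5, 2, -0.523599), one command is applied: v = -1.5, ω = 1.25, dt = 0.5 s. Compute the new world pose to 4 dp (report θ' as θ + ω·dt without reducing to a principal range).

θ' = -0.5236 + 1.25·0.5 = 0.1014
R = v/ω = -1.5/1.25 = -1.2000
x' = -2.5 + -1.2000·(sin 0.1014 − sin -0.5236) = -3.2215
y' = 2 − -1.2000·(cos 0.1014 − cos -0.5236) = 2.1546

(-3.2215, 2.1546, 0.1014)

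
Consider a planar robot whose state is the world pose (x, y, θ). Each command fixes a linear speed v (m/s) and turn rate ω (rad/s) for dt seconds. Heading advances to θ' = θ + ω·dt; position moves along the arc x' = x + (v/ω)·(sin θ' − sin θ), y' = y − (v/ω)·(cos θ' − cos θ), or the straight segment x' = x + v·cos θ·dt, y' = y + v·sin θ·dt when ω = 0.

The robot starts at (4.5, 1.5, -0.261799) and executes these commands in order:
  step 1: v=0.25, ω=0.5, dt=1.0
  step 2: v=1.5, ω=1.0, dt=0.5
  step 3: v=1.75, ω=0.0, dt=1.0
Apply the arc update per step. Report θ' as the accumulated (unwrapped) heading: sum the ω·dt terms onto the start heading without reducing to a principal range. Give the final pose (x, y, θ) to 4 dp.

step 1: θ'=0.2382 (R=0.5000) → pose (4.7474, 1.4971, 0.2382)
step 2: θ'=0.7382 (R=1.5000) → pose (5.4029, 1.8452, 0.7382)
step 3: θ'=0.7382 (straight) → pose (6.6973, 3.0229, 0.7382)

(6.6973, 3.0229, 0.7382)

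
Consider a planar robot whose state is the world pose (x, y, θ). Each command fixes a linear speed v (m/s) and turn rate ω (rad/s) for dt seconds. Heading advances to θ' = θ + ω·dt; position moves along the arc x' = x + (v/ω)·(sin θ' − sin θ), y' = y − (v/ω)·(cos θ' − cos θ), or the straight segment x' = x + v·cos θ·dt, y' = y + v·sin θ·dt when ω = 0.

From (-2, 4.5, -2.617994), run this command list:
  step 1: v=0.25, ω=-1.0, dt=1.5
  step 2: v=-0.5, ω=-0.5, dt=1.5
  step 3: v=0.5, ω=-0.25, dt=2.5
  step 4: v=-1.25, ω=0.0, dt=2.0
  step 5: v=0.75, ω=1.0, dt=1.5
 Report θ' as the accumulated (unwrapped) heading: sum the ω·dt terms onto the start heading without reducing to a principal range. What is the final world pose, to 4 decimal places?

step 1: θ'=-4.1180 (R=-0.2500) → pose (-2.3321, 4.5765, -4.1180)
step 2: θ'=-4.8680 (R=1.0000) → pose (-2.1727, 3.8615, -4.8680)
step 3: θ'=-5.4930 (R=-2.0000) → pose (-1.6178, 4.9590, -5.4930)
step 4: θ'=-5.4930 (straight) → pose (-3.3771, 3.1828, -5.4930)
step 5: θ'=-3.9930 (R=0.7500) → pose (-3.3458, 4.2047, -3.9930)

(-3.3458, 4.2047, -3.9930)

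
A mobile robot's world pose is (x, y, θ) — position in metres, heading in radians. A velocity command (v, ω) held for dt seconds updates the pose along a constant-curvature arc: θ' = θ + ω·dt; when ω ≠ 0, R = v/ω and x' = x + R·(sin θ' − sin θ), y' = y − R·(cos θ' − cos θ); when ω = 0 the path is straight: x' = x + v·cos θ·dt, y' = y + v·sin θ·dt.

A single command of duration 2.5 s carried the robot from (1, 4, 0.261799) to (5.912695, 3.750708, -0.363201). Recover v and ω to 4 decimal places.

Δθ = -0.363201 − 0.261799 = -0.625000
ω = Δθ/dt = -0.625000/2.5 = -0.2500
R = Δx/(sin θ' − sin θ) = -8.0000
v = R·ω = -8.0000·-0.2500 = 2.0000

v = 2.0000, ω = -0.2500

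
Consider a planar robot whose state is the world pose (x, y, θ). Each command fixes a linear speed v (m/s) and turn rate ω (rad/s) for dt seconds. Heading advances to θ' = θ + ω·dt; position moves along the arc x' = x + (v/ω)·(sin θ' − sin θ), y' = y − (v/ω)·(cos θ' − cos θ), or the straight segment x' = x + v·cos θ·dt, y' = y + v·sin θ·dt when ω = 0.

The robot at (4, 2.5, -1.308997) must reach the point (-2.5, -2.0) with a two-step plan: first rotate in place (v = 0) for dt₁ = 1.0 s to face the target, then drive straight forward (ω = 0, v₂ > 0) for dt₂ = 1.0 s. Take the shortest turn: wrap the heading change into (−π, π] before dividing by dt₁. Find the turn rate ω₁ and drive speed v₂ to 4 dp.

ω₁ = -1.2271, v₂ = 7.9057

heading to target = atan2(-2−2.5, -2.5−4) = -2.5360
Δθ = wrap(-2.5360 − -1.3090) = -1.2271; ω₁ = Δθ/dt₁ = -1.2271
distance = √((-2.5−4)² + (-2−2.5)²) = 7.9057; v₂ = distance/dt₂ = 7.9057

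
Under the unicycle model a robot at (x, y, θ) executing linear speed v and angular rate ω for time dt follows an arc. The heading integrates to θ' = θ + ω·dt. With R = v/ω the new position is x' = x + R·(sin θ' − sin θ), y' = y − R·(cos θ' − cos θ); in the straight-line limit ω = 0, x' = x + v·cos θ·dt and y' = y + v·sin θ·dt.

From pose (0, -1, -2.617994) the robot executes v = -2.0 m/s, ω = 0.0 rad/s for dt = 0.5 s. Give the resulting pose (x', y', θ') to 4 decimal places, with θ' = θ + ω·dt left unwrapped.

θ' = -2.6180 + 0.0·0.5 = -2.6180
ω = 0 → straight: x' = 0 + -2.0·cos(-2.6180)·0.5 = 0.8660
y' = -1 + -2.0·sin(-2.6180)·0.5 = -0.5000

(0.8660, -0.5000, -2.6180)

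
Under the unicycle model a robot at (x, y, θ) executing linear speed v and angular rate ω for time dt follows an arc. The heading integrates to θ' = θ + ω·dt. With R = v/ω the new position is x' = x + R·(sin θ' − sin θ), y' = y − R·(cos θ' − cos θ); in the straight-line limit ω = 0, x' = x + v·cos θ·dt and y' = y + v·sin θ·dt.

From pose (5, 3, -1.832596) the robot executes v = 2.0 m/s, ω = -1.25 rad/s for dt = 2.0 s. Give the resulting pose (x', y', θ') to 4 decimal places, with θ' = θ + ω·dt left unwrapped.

(1.9685, 2.8209, -4.3326)

θ' = -1.8326 + -1.25·2.0 = -4.3326
R = v/ω = 2.0/-1.25 = -1.6000
x' = 5 + -1.6000·(sin -4.3326 − sin -1.8326) = 1.9685
y' = 3 − -1.6000·(cos -4.3326 − cos -1.8326) = 2.8209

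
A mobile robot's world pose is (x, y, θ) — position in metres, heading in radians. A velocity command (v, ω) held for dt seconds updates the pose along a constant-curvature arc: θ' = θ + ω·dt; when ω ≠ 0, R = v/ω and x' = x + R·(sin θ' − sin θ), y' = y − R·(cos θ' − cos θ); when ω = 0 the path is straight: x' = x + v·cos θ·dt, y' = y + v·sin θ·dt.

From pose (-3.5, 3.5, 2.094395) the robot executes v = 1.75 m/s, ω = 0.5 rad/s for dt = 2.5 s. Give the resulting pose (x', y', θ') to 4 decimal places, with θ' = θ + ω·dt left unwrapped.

(-7.2360, 5.1783, 3.3444)

θ' = 2.0944 + 0.5·2.5 = 3.3444
R = v/ω = 1.75/0.5 = 3.5000
x' = -3.5 + 3.5000·(sin 3.3444 − sin 2.0944) = -7.2360
y' = 3.5 − 3.5000·(cos 3.3444 − cos 2.0944) = 5.1783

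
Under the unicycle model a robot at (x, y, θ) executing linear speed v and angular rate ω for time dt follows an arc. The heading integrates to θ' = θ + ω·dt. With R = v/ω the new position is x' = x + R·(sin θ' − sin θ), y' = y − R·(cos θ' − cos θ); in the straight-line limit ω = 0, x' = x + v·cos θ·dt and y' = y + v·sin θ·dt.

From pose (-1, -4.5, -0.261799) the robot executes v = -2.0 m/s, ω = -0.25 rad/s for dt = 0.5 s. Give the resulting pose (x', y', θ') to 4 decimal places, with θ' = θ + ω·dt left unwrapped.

(-1.9473, -4.1816, -0.3868)

θ' = -0.2618 + -0.25·0.5 = -0.3868
R = v/ω = -2.0/-0.25 = 8.0000
x' = -1 + 8.0000·(sin -0.3868 − sin -0.2618) = -1.9473
y' = -4.5 − 8.0000·(cos -0.3868 − cos -0.2618) = -4.1816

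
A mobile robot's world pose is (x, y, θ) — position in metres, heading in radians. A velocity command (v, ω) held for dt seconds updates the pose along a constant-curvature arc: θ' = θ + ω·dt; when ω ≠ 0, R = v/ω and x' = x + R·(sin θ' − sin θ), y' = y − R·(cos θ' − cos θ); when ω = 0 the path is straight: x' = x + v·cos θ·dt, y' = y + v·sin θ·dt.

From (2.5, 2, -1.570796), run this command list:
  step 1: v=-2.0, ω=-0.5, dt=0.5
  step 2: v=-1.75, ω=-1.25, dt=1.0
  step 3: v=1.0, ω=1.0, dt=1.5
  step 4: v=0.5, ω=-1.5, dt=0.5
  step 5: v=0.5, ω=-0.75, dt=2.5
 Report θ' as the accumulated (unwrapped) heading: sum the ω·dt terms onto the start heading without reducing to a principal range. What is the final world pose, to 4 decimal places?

(1.7956, 2.9402, -4.1958)

step 1: θ'=-1.8208 (R=4.0000) → pose (2.6243, 2.9896, -1.8208)
step 2: θ'=-3.0708 (R=1.4000) → pose (3.8818, 4.0397, -3.0708)
step 3: θ'=-1.5708 (R=1.0000) → pose (2.9525, 3.0422, -1.5708)
step 4: θ'=-2.3208 (R=-0.3333) → pose (2.8631, 2.8150, -2.3208)
step 5: θ'=-4.1958 (R=-0.6667) → pose (1.7956, 2.9402, -4.1958)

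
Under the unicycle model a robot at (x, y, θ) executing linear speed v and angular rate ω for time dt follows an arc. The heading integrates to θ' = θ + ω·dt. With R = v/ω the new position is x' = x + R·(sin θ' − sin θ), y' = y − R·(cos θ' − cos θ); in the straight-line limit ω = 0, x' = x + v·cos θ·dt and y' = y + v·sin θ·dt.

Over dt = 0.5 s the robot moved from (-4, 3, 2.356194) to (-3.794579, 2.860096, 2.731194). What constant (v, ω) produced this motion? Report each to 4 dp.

Δθ = 2.731194 − 2.356194 = 0.375000
ω = Δθ/dt = 0.375000/0.5 = 0.7500
R = Δx/(sin θ' − sin θ) = -0.6667
v = R·ω = -0.6667·0.7500 = -0.5000

v = -0.5000, ω = 0.7500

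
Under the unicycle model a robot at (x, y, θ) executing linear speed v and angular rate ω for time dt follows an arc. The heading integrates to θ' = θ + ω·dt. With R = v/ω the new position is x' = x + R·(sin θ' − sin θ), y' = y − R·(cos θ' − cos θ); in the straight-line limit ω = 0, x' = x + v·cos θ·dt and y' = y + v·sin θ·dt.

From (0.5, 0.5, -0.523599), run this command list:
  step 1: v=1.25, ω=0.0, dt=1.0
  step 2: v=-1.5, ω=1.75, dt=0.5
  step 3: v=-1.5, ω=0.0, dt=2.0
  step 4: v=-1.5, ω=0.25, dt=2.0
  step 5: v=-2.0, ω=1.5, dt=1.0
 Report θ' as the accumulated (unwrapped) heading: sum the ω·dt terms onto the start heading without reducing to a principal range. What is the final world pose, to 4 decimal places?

(-4.3501, -4.5918, 2.3514)

step 1: θ'=-0.5236 (straight) → pose (1.5825, -0.1250, -0.5236)
step 2: θ'=0.3514 (R=-0.8571) → pose (0.8589, -0.0625, 0.3514)
step 3: θ'=0.3514 (straight) → pose (-1.9578, -1.0952, 0.3514)
step 4: θ'=0.8514 (R=-6.0000) → pose (-4.4057, -2.7750, 0.8514)
step 5: θ'=2.3514 (R=-1.3333) → pose (-4.3501, -4.5918, 2.3514)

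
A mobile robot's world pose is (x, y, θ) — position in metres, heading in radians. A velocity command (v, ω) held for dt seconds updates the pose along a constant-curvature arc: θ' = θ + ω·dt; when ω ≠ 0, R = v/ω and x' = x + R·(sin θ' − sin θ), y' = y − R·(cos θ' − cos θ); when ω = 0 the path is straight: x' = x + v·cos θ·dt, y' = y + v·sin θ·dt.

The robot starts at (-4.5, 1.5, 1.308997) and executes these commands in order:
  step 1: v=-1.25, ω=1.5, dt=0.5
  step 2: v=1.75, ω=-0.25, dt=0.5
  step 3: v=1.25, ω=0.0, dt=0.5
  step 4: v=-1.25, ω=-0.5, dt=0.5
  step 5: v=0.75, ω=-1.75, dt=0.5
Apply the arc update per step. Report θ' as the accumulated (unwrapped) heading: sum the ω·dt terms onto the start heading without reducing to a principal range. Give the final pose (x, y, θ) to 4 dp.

(-4.7514, 2.0125, 0.8090)

step 1: θ'=2.0590 (R=-0.8333) → pose (-4.4310, 0.8935, 2.0590)
step 2: θ'=1.9340 (R=-7.0000) → pose (-4.7921, 1.6898, 1.9340)
step 3: θ'=1.9340 (straight) → pose (-5.0142, 2.2741, 1.9340)
step 4: θ'=1.6840 (R=2.5000) → pose (-4.8671, 1.6683, 1.6840)
step 5: θ'=0.8090 (R=-0.4286) → pose (-4.7514, 2.0125, 0.8090)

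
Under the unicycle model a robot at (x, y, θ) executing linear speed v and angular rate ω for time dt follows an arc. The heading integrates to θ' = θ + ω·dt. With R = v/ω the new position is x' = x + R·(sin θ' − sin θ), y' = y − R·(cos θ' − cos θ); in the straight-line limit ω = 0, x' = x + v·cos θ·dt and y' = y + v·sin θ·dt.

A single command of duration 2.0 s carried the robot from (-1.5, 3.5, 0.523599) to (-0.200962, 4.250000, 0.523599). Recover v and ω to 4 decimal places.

v = 0.7500, ω = 0.0000

Δθ = 0.523599 − 0.523599 = 0.000000
ω = Δθ/dt = 0.000000/2.0 = 0.0000
ω = 0 → v = (Δx·cos θ + Δy·sin θ)/dt = 0.7500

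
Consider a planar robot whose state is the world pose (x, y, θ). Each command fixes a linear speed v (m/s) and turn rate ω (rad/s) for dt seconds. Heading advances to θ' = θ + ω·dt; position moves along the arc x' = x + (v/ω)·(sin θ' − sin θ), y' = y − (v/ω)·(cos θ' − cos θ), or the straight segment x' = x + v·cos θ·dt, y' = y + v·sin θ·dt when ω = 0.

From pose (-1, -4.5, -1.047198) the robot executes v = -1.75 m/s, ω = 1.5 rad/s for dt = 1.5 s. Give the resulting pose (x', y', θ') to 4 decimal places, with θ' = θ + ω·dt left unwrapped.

θ' = -1.0472 + 1.5·1.5 = 1.2028
R = v/ω = -1.75/1.5 = -1.1667
x' = -1 + -1.1667·(sin 1.2028 − sin -1.0472) = -3.0989
y' = -4.5 − -1.1667·(cos 1.2028 − cos -1.0472) = -4.6636

(-3.0989, -4.6636, 1.2028)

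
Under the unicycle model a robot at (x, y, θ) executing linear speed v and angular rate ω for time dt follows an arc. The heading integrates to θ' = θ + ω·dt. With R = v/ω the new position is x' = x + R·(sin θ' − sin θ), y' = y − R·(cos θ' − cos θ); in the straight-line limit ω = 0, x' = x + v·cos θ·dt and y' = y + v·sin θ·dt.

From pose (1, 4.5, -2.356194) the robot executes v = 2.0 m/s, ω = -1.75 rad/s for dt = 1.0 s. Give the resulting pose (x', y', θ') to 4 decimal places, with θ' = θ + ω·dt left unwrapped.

(-0.7473, 4.6570, -4.1062)

θ' = -2.3562 + -1.75·1.0 = -4.1062
R = v/ω = 2.0/-1.75 = -1.1429
x' = 1 + -1.1429·(sin -4.1062 − sin -2.3562) = -0.7473
y' = 4.5 − -1.1429·(cos -4.1062 − cos -2.3562) = 4.6570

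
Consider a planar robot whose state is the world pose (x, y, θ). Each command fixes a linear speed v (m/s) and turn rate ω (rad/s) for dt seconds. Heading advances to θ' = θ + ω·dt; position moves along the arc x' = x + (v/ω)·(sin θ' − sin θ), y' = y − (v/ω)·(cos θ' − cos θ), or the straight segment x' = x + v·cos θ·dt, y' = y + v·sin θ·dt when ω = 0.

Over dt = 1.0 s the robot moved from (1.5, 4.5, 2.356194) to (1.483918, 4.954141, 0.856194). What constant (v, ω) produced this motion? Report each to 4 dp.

v = 0.5000, ω = -1.5000

Δθ = 0.856194 − 2.356194 = -1.500000
ω = Δθ/dt = -1.500000/1.0 = -1.5000
R = −Δy/(cos θ' − cos θ) = -0.3333
v = R·ω = -0.3333·-1.5000 = 0.5000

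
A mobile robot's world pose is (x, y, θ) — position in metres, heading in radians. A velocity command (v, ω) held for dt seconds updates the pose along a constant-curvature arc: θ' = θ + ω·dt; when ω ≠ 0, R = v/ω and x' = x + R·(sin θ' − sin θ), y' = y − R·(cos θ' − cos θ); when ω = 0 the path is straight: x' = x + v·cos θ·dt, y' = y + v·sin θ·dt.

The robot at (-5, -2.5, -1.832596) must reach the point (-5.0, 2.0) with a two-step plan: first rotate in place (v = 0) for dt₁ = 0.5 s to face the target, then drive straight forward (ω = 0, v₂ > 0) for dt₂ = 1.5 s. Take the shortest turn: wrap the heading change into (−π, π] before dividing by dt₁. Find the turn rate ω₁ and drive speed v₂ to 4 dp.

ω₁ = -5.7596, v₂ = 3.0000

heading to target = atan2(2−-2.5, -5−-5) = 1.5708
Δθ = wrap(1.5708 − -1.8326) = -2.8798; ω₁ = Δθ/dt₁ = -5.7596
distance = √((-5−-5)² + (2−-2.5)²) = 4.5000; v₂ = distance/dt₂ = 3.0000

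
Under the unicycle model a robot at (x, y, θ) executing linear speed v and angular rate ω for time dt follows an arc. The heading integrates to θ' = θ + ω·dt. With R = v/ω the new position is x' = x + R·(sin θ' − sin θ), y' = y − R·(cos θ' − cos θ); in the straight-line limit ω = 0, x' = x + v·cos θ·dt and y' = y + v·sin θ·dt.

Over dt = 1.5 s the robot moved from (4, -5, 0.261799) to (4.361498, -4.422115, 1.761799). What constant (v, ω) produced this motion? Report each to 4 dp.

Δθ = 1.761799 − 0.261799 = 1.500000
ω = Δθ/dt = 1.500000/1.5 = 1.0000
R = −Δy/(cos θ' − cos θ) = 0.5000
v = R·ω = 0.5000·1.0000 = 0.5000

v = 0.5000, ω = 1.0000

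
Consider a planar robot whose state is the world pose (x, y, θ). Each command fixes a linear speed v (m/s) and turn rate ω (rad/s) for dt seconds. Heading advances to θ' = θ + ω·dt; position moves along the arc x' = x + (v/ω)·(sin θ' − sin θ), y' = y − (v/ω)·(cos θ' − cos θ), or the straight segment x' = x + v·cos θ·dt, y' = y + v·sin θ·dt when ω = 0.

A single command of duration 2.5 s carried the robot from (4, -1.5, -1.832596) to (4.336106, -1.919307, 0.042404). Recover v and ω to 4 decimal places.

Δθ = 0.042404 − -1.832596 = 1.875000
ω = Δθ/dt = 1.875000/2.5 = 0.7500
R = −Δy/(cos θ' − cos θ) = 0.3333
v = R·ω = 0.3333·0.7500 = 0.2500

v = 0.2500, ω = 0.7500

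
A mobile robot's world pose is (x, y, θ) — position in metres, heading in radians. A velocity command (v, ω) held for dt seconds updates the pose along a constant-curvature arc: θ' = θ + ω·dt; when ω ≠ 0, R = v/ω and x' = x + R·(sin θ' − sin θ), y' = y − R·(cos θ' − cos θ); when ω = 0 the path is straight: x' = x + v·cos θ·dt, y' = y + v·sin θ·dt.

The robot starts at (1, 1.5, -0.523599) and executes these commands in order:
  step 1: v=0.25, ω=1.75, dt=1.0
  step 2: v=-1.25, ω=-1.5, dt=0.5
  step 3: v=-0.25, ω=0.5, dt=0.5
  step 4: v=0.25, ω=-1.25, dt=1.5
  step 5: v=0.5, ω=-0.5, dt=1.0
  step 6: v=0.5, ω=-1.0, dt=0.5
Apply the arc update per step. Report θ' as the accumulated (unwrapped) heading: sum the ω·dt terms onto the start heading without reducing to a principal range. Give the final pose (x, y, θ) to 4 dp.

(1.0213, 0.2565, -2.1486)

step 1: θ'=1.2264 (R=0.1429) → pose (1.2059, 1.5755, 1.2264)
step 2: θ'=0.4764 (R=0.8333) → pose (0.8037, 1.1163, 0.4764)
step 3: θ'=0.7264 (R=-0.5000) → pose (0.7009, 1.0458, 0.7264)
step 4: θ'=-1.1486 (R=-0.2000) → pose (1.0161, 0.9782, -1.1486)
step 5: θ'=-1.6486 (R=-1.0000) → pose (1.1009, 0.4907, -1.6486)
step 6: θ'=-2.1486 (R=-0.5000) → pose (1.0213, 0.2565, -2.1486)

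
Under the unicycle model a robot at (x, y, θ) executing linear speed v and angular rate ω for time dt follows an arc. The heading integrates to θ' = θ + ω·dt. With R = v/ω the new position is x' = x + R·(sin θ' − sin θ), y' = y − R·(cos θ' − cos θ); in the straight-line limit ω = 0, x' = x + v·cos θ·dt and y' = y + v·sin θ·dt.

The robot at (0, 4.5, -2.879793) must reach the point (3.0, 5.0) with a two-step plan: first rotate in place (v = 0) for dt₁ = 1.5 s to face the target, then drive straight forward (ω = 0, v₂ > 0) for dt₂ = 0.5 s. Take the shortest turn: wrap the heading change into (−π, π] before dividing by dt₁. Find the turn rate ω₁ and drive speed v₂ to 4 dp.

heading to target = atan2(5−4.5, 3−0) = 0.1651
Δθ = wrap(0.1651 − -2.8798) = 3.0449; ω₁ = Δθ/dt₁ = 2.0300
distance = √((3−0)² + (5−4.5)²) = 3.0414; v₂ = distance/dt₂ = 6.0828

ω₁ = 2.0300, v₂ = 6.0828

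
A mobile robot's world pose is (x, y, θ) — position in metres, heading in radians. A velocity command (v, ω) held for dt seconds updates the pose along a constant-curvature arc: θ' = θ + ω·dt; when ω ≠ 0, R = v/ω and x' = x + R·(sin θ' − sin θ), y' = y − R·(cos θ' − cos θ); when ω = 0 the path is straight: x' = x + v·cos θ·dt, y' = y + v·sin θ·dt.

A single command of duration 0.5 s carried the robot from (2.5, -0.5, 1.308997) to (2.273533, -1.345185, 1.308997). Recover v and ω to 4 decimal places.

v = -1.7500, ω = 0.0000

Δθ = 1.308997 − 1.308997 = 0.000000
ω = Δθ/dt = 0.000000/0.5 = 0.0000
ω = 0 → v = (Δx·cos θ + Δy·sin θ)/dt = -1.7500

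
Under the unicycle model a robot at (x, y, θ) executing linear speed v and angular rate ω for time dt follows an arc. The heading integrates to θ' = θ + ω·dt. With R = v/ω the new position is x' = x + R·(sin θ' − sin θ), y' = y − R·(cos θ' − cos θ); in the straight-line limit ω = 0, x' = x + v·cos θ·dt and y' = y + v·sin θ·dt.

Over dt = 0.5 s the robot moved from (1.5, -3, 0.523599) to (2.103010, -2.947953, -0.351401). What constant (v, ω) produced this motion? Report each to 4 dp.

v = 1.2500, ω = -1.7500

Δθ = -0.351401 − 0.523599 = -0.875000
ω = Δθ/dt = -0.875000/0.5 = -1.7500
R = Δx/(sin θ' − sin θ) = -0.7143
v = R·ω = -0.7143·-1.7500 = 1.2500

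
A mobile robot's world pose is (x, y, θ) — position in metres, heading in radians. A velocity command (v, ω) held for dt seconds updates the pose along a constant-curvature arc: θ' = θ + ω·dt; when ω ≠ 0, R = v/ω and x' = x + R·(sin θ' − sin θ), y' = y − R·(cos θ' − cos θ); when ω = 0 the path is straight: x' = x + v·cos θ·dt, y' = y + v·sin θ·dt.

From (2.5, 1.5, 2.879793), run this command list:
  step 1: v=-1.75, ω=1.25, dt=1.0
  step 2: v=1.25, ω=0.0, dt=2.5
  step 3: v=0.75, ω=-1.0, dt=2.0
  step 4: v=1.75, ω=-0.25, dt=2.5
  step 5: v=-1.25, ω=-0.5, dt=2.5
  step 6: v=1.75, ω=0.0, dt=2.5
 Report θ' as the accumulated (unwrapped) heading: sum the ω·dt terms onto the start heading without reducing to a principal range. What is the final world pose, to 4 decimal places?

step 1: θ'=4.1298 (R=-1.4000) → pose (4.0314, 2.0820, 4.1298)
step 2: θ'=4.1298 (straight) → pose (2.3120, -0.5275, 4.1298)
step 3: θ'=2.1298 (R=-0.7500) → pose (1.0499, -0.5126, 2.1298)
step 4: θ'=1.5048 (R=-7.0000) → pose (-0.0003, 3.6615, 1.5048)
step 5: θ'=0.2548 (R=2.5000) → pose (-1.8648, 1.4071, 0.2548)
step 6: θ'=0.2548 (straight) → pose (2.3690, 2.5098, 0.2548)

(2.3690, 2.5098, 0.2548)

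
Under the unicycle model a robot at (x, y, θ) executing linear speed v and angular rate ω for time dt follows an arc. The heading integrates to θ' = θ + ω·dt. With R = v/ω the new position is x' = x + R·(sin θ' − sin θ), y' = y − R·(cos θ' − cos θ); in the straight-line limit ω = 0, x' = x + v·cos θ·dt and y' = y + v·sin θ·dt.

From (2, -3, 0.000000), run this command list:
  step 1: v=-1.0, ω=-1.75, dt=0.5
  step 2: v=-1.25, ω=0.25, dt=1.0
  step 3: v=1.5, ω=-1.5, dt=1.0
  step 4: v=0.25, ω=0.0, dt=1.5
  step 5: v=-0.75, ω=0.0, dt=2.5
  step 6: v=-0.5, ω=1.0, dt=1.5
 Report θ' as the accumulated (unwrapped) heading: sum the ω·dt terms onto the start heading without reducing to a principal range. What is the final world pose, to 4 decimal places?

step 1: θ'=-0.8750 (R=0.5714) → pose (1.5614, -2.7949, -0.8750)
step 2: θ'=-0.6250 (R=-5.0000) → pose (0.6492, -1.9450, -0.6250)
step 3: θ'=-2.1250 (R=-1.0000) → pose (0.9144, -3.2823, -2.1250)
step 4: θ'=-2.1250 (straight) → pose (0.7170, -3.6011, -2.1250)
step 5: θ'=-2.1250 (straight) → pose (1.7038, -2.0068, -2.1250)
step 6: θ'=-0.6250 (R=-0.5000) → pose (1.5712, -1.3382, -0.6250)

(1.5712, -1.3382, -0.6250)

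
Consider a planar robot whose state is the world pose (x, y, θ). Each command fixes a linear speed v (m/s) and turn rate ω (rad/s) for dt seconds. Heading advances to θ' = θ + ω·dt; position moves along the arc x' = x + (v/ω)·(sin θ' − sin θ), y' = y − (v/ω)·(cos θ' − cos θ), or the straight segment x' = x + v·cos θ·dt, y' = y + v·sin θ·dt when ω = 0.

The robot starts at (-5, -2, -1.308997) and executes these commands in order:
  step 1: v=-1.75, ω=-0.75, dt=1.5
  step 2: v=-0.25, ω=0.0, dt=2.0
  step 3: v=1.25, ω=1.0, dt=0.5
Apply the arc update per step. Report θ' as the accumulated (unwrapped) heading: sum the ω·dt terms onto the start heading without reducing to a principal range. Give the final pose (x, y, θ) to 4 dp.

step 1: θ'=-2.4340 (R=2.3333) → pose (-4.2629, 0.3771, -2.4340)
step 2: θ'=-2.4340 (straight) → pose (-3.8829, 0.7021, -2.4340)
step 3: θ'=-1.9340 (R=1.2500) → pose (-4.2388, 0.1963, -1.9340)

(-4.2388, 0.1963, -1.9340)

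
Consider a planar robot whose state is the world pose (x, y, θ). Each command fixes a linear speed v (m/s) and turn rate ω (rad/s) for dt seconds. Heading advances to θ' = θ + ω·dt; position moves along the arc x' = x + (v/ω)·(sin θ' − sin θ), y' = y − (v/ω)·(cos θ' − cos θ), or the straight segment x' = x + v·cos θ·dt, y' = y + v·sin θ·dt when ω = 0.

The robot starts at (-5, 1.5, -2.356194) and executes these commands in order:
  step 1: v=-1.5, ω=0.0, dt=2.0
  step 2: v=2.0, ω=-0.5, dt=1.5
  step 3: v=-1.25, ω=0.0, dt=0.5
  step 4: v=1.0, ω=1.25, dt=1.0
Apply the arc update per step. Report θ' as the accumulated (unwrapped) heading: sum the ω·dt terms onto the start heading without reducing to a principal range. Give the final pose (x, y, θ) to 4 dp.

(-5.6803, 1.9001, -1.8562)

step 1: θ'=-2.3562 (straight) → pose (-2.8787, 3.6213, -2.3562)
step 2: θ'=-3.1062 (R=-4.0000) → pose (-5.5655, 2.4523, -3.1062)
step 3: θ'=-3.1062 (straight) → pose (-4.9409, 2.4744, -3.1062)
step 4: θ'=-1.8562 (R=0.8000) → pose (-5.6803, 1.9001, -1.8562)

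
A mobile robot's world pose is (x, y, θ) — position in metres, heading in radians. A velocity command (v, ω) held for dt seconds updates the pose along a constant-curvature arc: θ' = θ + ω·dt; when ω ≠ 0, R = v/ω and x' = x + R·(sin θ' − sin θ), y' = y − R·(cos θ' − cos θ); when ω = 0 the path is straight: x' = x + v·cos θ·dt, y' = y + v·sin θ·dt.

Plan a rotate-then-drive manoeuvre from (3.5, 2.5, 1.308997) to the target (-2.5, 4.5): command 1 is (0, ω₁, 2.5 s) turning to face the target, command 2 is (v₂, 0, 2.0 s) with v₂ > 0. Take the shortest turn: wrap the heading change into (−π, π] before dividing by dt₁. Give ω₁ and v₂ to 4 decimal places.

ω₁ = 0.6043, v₂ = 3.1623

heading to target = atan2(4.5−2.5, -2.5−3.5) = 2.8198
Δθ = wrap(2.8198 − 1.3090) = 1.5108; ω₁ = Δθ/dt₁ = 0.6043
distance = √((-2.5−3.5)² + (4.5−2.5)²) = 6.3246; v₂ = distance/dt₂ = 3.1623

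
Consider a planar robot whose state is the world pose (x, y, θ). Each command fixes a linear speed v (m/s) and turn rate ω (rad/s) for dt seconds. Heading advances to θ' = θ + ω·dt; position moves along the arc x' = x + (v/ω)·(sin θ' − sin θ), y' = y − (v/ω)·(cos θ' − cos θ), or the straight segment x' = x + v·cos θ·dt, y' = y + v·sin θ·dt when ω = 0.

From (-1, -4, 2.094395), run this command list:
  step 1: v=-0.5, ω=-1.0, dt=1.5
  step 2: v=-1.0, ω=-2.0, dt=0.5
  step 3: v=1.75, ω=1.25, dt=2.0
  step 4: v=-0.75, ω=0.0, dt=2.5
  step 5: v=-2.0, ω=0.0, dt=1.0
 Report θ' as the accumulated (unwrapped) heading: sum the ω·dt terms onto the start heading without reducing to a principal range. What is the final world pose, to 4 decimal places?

(2.0720, -6.0789, 2.0944)

step 1: θ'=0.5944 (R=0.5000) → pose (-1.1530, -4.6642, 0.5944)
step 2: θ'=-0.4056 (R=0.5000) → pose (-1.6303, -4.7094, -0.4056)
step 3: θ'=2.0944 (R=1.4000) → pose (0.1345, -2.7230, 2.0944)
step 4: θ'=2.0944 (straight) → pose (1.0720, -4.3468, 2.0944)
step 5: θ'=2.0944 (straight) → pose (2.0720, -6.0789, 2.0944)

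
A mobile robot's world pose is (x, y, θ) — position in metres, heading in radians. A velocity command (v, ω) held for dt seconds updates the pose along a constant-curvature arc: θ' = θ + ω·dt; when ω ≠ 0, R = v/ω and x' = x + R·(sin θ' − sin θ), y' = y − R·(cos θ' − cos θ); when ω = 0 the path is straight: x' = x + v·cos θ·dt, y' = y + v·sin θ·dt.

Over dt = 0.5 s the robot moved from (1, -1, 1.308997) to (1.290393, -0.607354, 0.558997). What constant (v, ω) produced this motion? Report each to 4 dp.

v = 1.0000, ω = -1.5000

Δθ = 0.558997 − 1.308997 = -0.750000
ω = Δθ/dt = -0.750000/0.5 = -1.5000
R = −Δy/(cos θ' − cos θ) = -0.6667
v = R·ω = -0.6667·-1.5000 = 1.0000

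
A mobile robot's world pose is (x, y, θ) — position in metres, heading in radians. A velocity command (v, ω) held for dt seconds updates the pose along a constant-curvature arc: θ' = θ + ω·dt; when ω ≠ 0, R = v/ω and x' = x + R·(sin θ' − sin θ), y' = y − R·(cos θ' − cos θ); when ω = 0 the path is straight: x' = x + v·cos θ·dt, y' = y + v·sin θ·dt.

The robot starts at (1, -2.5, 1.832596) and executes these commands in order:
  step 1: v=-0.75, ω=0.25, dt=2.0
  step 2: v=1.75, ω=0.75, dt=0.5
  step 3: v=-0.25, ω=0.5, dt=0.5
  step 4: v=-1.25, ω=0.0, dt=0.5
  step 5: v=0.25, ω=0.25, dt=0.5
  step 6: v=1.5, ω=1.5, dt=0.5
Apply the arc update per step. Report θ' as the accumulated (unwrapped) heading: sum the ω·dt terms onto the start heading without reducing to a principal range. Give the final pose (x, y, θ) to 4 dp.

(0.9327, -3.6525, 3.8326)

step 1: θ'=2.3326 (R=-3.0000) → pose (1.7270, -3.7942, 2.3326)
step 2: θ'=2.7076 (R=2.3333) → pose (1.0198, -3.2877, 2.7076)
step 3: θ'=2.9576 (R=-0.5000) → pose (1.1385, -3.3256, 2.9576)
step 4: θ'=2.9576 (straight) → pose (1.7530, -3.4400, 2.9576)
step 5: θ'=3.0826 (R=1.0000) → pose (1.6290, -3.4248, 3.0826)
step 6: θ'=3.8326 (R=1.0000) → pose (0.9327, -3.6525, 3.8326)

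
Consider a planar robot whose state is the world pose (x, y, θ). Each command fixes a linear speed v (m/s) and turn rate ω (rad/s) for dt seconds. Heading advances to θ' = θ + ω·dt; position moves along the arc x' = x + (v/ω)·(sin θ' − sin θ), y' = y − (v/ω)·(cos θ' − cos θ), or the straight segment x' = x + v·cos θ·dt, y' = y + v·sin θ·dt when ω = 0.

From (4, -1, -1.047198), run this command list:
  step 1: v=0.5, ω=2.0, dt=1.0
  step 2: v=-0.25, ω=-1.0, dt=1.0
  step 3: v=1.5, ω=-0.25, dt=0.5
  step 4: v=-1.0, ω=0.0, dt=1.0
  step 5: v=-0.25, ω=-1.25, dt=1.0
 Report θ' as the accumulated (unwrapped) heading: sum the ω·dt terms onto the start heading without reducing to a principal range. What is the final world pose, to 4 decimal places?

step 1: θ'=0.9528 (R=0.2500) → pose (4.4203, -1.0199, 0.9528)
step 2: θ'=-0.0472 (R=0.2500) → pose (4.2047, -1.1247, -0.0472)
step 3: θ'=-0.1722 (R=-6.0000) → pose (4.9497, -1.2068, -0.1722)
step 4: θ'=-0.1722 (straight) → pose (3.9645, -1.0354, -0.1722)
step 5: θ'=-1.4222 (R=0.2000) → pose (3.8010, -0.8680, -1.4222)

(3.8010, -0.8680, -1.4222)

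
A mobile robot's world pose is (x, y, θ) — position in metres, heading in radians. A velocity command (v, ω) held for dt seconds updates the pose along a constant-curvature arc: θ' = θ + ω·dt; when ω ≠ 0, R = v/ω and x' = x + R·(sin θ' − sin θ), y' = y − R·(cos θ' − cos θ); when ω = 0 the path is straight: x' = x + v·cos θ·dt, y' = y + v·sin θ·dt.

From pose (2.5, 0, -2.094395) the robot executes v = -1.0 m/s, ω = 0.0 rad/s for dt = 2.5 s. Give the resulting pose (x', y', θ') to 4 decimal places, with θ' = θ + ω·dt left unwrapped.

θ' = -2.0944 + 0.0·2.5 = -2.0944
ω = 0 → straight: x' = 2.5 + -1.0·cos(-2.0944)·2.5 = 3.7500
y' = 0 + -1.0·sin(-2.0944)·2.5 = 2.1651

(3.7500, 2.1651, -2.0944)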